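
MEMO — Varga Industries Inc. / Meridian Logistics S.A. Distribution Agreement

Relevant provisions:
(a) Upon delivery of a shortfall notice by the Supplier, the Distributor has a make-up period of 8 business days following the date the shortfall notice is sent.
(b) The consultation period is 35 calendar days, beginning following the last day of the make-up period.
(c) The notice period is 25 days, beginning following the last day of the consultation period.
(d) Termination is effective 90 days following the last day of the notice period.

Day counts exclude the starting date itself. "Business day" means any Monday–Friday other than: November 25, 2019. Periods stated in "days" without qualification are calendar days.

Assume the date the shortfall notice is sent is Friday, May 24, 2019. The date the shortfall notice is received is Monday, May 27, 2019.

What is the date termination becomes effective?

The last day of the make-up period: counting 8 business days from Friday, May 24, 2019 (May 27, May 28, May 29, May 30, May 31, Jun 3, Jun 4, Jun 5, skipping weekends) reaches Wednesday, June 5, 2019.
Adding 35 calendar days to June 5, 2019 gives July 10, 2019, which is the last day of the consultation period.
The last day of the notice period: 25 calendar days after July 10, 2019 is August 4, 2019.
Adding 90 calendar days to August 4, 2019 gives November 2, 2019, which is the date termination becomes effective.

November 2, 2019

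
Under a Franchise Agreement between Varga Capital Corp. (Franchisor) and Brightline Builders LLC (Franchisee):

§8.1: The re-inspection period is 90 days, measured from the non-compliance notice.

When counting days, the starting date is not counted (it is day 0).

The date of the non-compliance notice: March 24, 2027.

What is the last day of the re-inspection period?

June 22, 2027

The last day of the re-inspection period: March 24, 2027 + 90 days = June 22, 2027.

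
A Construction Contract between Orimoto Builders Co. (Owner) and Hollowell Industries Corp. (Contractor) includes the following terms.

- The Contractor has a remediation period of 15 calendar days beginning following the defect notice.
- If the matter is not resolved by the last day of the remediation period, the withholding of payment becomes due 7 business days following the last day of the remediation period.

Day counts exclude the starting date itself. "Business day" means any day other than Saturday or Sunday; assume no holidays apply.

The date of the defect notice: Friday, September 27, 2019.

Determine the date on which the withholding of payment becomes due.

October 22, 2019

The last day of the remediation period: September 27, 2019 + 15 days = October 12, 2019.
The date on which the withholding of payment becomes due: counting 7 business days from Saturday, October 12, 2019 (Oct 14, Oct 15, Oct 16, Oct 17, Oct 18, Oct 21, Oct 22, skipping weekends) reaches Tuesday, October 22, 2019.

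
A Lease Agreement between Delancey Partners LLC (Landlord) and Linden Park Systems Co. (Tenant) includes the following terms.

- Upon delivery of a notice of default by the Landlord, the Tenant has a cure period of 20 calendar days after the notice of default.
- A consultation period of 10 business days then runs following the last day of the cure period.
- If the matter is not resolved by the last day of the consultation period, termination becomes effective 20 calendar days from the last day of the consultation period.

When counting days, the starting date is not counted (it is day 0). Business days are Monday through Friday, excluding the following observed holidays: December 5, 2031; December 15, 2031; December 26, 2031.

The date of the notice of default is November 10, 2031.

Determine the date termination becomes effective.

January 5, 2032

The last day of the cure period: November 10, 2031 + 20 days = November 30, 2031.
The last day of the consultation period: counting 10 business days from Sunday, November 30, 2031 (Dec 1, Dec 2, Dec 3, Dec 4, Dec 8, Dec 9, Dec 10, Dec 11, Dec 12, Dec 16, skipping weekends and the listed holidays on Dec 5, Dec 15) reaches Tuesday, December 16, 2031.
The date termination becomes effective: 20 calendar days after December 16, 2031 is January 5, 2032.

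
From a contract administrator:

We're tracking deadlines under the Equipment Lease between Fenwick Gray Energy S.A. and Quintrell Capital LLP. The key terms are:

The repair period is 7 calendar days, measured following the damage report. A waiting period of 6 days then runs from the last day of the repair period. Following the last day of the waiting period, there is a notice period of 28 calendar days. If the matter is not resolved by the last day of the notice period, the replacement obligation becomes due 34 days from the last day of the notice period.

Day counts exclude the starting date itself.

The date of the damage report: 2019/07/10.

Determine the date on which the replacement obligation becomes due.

The last day of the repair period: 2019/07/10 + 7 days = 2019/07/17.
The last day of the waiting period: 6 calendar days after 2019/07/17 is 2019/07/23.
Adding 28 calendar days to 2019/07/23 gives 2019/08/20, which is the last day of the notice period.
The date on which the replacement obligation becomes due: 34 calendar days after 2019/08/20 is 2019/09/23.

2019/09/23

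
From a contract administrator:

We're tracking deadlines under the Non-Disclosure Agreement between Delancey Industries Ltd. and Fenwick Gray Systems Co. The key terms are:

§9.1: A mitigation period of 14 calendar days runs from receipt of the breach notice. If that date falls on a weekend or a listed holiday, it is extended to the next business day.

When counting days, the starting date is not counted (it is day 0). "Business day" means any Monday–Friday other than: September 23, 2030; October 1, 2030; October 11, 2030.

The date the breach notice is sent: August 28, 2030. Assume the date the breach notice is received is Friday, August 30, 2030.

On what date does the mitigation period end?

September 13, 2030

Adding 14 calendar days to August 30, 2030 gives September 13, 2030, which is the last day of the mitigation period. September 13, 2030 is a Friday and is not a listed holiday, so no roll-forward applies.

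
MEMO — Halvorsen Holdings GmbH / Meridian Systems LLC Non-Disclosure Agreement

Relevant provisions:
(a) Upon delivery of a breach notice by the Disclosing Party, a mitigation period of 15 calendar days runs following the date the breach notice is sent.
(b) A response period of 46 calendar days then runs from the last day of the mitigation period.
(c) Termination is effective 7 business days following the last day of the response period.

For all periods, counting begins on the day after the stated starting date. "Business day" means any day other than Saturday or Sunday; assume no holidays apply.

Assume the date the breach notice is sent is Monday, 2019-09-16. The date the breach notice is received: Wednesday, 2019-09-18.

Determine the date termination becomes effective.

The last day of the mitigation period: 2019-09-16 + 15 days = 2019-10-01.
Adding 46 calendar days to 2019-10-01 gives 2019-11-16, which is the last day of the response period.
The date termination becomes effective: counting 7 business days from Saturday, 2019-11-16 (Nov 18, Nov 19, Nov 20, Nov 21, Nov 22, Nov 25, Nov 26, skipping weekends) reaches Tuesday, 2019-11-26.

2019-11-26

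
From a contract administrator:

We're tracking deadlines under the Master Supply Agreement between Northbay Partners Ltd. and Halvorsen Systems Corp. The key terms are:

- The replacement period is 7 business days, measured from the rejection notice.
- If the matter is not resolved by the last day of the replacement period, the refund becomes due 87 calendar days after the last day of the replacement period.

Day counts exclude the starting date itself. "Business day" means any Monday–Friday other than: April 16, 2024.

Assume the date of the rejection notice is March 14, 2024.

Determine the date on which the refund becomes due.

June 20, 2024

From Thursday, March 14, 2024, 7 business days (Mar 15, Mar 18, Mar 19, Mar 20, Mar 21, Mar 22, Mar 25, skipping weekends) brings us to Monday, March 25, 2024, which is the last day of the replacement period.
The date on which the refund becomes due: 87 calendar days after March 25, 2024 is June 20, 2024.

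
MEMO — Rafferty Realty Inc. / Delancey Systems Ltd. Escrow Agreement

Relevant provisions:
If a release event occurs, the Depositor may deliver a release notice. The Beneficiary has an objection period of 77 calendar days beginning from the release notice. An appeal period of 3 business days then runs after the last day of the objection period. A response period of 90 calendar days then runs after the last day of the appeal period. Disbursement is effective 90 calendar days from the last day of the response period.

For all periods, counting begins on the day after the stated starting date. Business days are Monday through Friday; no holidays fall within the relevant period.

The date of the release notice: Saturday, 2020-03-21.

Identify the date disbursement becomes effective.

2020-12-07

Adding 77 calendar days to 2020-03-21 gives 2020-06-06, which is the last day of the objection period.
The last day of the appeal period: counting 3 business days from Saturday, 2020-06-06 (Jun 8, Jun 9, Jun 10, skipping weekends) reaches Wednesday, 2020-06-10.
The last day of the response period: 2020-06-10 + 90 days = 2020-09-08.
The date disbursement becomes effective: 2020-09-08 + 90 days = 2020-12-07.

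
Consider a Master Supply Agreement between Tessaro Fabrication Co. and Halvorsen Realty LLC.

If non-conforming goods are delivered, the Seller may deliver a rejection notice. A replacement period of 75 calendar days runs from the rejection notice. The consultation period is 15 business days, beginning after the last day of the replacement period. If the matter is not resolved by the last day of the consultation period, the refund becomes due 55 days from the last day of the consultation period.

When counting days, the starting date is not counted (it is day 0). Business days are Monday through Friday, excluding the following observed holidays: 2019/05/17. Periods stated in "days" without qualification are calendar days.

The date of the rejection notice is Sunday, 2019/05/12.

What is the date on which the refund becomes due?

2019/10/10

Adding 75 calendar days to 2019/05/12 gives 2019/07/26, which is the last day of the replacement period.
The last day of the consultation period: 15 business days after Friday, 2019/07/26, skipping weekends — Jul 29, Jul 30, Jul 31, Aug 1, …, Aug 14, Aug 15, Aug 16 — lands on Friday, 2019/08/16.
Adding 55 calendar days to 2019/08/16 gives 2019/10/10, which is the date on which the refund becomes due.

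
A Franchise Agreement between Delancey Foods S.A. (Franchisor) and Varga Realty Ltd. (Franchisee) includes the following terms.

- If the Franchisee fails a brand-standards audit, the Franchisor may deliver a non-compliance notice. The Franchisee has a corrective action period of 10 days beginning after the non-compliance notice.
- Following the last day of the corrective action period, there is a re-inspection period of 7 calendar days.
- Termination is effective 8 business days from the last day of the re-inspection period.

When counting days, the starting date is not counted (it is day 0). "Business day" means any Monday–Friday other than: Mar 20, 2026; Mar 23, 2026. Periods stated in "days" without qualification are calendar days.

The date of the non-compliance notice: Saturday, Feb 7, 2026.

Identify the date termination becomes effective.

The last day of the corrective action period: Feb 7, 2026 + 10 days = Feb 17, 2026.
The last day of the re-inspection period: 7 calendar days after Feb 17, 2026 is Feb 24, 2026.
From Tuesday, Feb 24, 2026, 8 business days (Feb 25, Feb 26, Feb 27, Mar 2, Mar 3, Mar 4, Mar 5, Mar 6, skipping weekends) brings us to Friday, Mar 6, 2026, which is the date termination becomes effective.

Mar 6, 2026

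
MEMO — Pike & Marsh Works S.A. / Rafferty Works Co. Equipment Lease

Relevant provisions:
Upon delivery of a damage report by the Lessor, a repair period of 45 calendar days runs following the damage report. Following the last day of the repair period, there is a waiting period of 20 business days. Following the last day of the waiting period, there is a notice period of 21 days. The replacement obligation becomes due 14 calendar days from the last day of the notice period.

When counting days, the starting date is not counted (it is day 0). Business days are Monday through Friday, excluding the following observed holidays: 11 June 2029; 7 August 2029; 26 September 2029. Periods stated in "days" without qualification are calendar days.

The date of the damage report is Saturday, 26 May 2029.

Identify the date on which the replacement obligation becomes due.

12 September 2029

The last day of the repair period: 45 calendar days after 26 May 2029 is 10 July 2029.
The last day of the waiting period: counting 20 business days from Tuesday, 10 July 2029 (Jul 11, Jul 12, Jul 13, Jul 16, …, Aug 3, Aug 6, Aug 8, skipping weekends and the listed holiday on Aug 7) reaches Wednesday, 8 August 2029.
The last day of the notice period: 8 August 2029 + 21 days = 29 August 2029.
The date on which the replacement obligation becomes due: 29 August 2029 + 14 days = 12 September 2029.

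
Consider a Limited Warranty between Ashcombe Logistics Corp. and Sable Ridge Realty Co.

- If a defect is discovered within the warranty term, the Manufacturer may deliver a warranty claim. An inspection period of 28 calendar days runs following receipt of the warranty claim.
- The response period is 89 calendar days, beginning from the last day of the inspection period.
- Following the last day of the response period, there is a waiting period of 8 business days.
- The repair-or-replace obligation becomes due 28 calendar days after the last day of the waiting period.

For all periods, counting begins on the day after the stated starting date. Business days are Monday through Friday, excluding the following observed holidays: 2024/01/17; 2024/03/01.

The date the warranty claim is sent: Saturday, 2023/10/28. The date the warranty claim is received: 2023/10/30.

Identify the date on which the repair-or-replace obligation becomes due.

The last day of the inspection period: 2023/10/30 + 28 days = 2023/11/27.
The last day of the response period: 89 calendar days after 2023/11/27 is 2024/02/24.
From Saturday, 2024/02/24, 8 business days (Feb 26, Feb 27, Feb 28, Feb 29, Mar 4, Mar 5, Mar 6, Mar 7, skipping weekends and the listed holiday on Mar 1) brings us to Thursday, 2024/03/07, which is the last day of the waiting period.
Adding 28 calendar days to 2024/03/07 gives 2024/04/04, which is the date on which the repair-or-replace obligation becomes due.

2024/04/04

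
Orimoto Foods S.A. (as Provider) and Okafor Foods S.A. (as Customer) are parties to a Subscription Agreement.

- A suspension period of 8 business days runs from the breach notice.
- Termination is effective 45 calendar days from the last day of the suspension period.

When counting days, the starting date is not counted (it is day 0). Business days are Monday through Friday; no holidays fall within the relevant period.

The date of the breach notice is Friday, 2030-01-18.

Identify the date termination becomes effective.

The last day of the suspension period: 8 business days after Friday, 2030-01-18, skipping weekends — Jan 21, Jan 22, Jan 23, Jan 24, Jan 25, Jan 28, Jan 29, Jan 30 — lands on Wednesday, 2030-01-30.
The date termination becomes effective: 45 calendar days after 2030-01-30 is 2030-03-16.

2030-03-16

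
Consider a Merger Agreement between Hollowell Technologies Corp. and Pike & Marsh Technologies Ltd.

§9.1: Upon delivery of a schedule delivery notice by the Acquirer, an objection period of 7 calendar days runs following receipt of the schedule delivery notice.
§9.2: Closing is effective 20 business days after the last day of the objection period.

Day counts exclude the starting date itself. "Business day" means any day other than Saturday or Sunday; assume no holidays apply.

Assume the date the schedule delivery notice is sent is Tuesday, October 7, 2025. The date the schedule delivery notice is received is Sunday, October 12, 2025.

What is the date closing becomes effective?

The last day of the objection period: October 12, 2025 + 7 days = October 19, 2025.
The date closing becomes effective: counting 20 business days from Sunday, October 19, 2025 (Oct 20, Oct 21, Oct 22, Oct 23, …, Nov 12, Nov 13, Nov 14, skipping weekends) reaches Friday, November 14, 2025.

November 14, 2025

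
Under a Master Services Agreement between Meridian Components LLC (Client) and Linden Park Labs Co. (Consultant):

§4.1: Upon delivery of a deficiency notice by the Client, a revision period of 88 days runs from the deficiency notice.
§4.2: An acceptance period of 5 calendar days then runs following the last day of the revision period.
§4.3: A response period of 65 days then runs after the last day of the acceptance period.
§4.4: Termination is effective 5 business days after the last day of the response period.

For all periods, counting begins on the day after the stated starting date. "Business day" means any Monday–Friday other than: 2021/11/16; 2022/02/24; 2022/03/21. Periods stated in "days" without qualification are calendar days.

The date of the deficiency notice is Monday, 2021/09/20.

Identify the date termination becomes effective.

2022/03/04

Adding 88 calendar days to 2021/09/20 gives 2021/12/17, which is the last day of the revision period.
The last day of the acceptance period: 2021/12/17 + 5 days = 2021/12/22.
Adding 65 calendar days to 2021/12/22 gives 2022/02/25, which is the last day of the response period.
The date termination becomes effective: 5 business days after Friday, 2022/02/25, skipping weekends — Feb 28, Mar 1, Mar 2, Mar 3, Mar 4 — lands on Friday, 2022/03/04.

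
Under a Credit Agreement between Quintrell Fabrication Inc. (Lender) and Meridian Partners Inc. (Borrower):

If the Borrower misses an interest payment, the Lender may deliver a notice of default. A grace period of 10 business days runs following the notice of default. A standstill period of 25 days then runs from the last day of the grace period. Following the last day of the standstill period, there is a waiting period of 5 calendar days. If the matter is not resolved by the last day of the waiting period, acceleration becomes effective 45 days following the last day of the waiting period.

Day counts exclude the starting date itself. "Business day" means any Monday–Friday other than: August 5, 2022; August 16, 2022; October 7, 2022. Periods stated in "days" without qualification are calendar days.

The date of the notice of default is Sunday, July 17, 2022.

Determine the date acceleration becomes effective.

October 12, 2022

The last day of the grace period: 10 business days after Sunday, July 17, 2022, skipping weekends — Jul 18, Jul 19, Jul 20, Jul 21, Jul 22, Jul 25, Jul 26, Jul 27, Jul 28, Jul 29 — lands on Friday, July 29, 2022.
Adding 25 calendar days to July 29, 2022 gives August 23, 2022, which is the last day of the standstill period.
The last day of the waiting period: August 23, 2022 + 5 days = August 28, 2022.
The date acceleration becomes effective: 45 calendar days after August 28, 2022 is October 12, 2022.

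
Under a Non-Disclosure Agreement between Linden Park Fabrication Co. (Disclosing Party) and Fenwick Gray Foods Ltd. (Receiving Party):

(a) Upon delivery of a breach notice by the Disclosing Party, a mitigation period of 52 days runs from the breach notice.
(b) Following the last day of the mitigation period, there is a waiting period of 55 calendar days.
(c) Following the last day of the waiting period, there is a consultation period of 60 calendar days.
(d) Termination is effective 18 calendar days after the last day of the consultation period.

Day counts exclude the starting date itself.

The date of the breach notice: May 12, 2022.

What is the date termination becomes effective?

The last day of the mitigation period: 52 calendar days after May 12, 2022 is Jul 3, 2022.
The last day of the waiting period: 55 calendar days after Jul 3, 2022 is Aug 27, 2022.
The last day of the consultation period: Aug 27, 2022 + 60 days = Oct 26, 2022.
Adding 18 calendar days to Oct 26, 2022 gives Nov 13, 2022, which is the date termination becomes effective.

Nov 13, 2022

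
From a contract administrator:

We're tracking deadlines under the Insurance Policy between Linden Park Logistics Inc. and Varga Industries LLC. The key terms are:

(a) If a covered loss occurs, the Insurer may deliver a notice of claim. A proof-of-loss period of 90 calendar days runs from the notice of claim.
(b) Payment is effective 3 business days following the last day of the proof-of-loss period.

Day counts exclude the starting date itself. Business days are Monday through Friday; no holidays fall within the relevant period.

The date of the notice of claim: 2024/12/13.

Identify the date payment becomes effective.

The last day of the proof-of-loss period: 2024/12/13 + 90 days = 2025/03/13.
The date payment becomes effective: 3 business days after Thursday, 2025/03/13, skipping weekends — Mar 14, Mar 17, Mar 18 — lands on Tuesday, 2025/03/18.

2025/03/18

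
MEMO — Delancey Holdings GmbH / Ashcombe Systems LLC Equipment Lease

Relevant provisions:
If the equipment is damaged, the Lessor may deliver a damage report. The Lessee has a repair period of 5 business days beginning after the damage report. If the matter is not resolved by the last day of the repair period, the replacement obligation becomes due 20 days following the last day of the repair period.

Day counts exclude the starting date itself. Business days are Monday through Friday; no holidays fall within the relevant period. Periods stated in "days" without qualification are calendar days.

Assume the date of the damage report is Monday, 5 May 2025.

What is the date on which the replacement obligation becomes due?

The last day of the repair period: 5 business days after Monday, 5 May 2025, skipping weekends — May 6, May 7, May 8, May 9, May 12 — lands on Monday, 12 May 2025.
Adding 20 calendar days to 12 May 2025 gives 1 June 2025, which is the date on which the replacement obligation becomes due.

1 June 2025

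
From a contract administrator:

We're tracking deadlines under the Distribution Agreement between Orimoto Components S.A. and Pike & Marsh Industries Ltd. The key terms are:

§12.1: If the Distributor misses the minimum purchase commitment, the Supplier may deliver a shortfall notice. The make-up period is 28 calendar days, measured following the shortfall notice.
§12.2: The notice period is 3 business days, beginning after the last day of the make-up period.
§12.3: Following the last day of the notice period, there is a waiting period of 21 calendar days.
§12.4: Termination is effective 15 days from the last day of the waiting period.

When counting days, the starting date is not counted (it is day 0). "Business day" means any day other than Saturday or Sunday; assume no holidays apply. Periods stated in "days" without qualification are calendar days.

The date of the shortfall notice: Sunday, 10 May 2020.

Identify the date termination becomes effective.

16 July 2020

The last day of the make-up period: 28 calendar days after 10 May 2020 is 7 June 2020.
The last day of the notice period: counting 3 business days from Sunday, 7 June 2020 (Jun 8, Jun 9, Jun 10, skipping weekends) reaches Wednesday, 10 June 2020.
The last day of the waiting period: 10 June 2020 + 21 days = 1 July 2020.
Adding 15 calendar days to 1 July 2020 gives 16 July 2020, which is the date termination becomes effective.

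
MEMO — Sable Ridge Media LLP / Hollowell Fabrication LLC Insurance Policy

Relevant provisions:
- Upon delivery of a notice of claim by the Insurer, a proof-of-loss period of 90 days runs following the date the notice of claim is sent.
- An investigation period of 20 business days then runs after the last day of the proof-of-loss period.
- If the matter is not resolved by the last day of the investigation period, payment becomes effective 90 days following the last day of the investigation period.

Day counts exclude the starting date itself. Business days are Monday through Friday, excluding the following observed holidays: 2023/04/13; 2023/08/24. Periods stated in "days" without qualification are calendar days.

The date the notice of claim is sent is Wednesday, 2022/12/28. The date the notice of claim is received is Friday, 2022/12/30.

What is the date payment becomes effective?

Adding 90 calendar days to 2022/12/28 gives 2023/03/28, which is the last day of the proof-of-loss period.
The last day of the investigation period: counting 20 business days from Tuesday, 2023/03/28 (Mar 29, Mar 30, Mar 31, Apr 3, …, Apr 24, Apr 25, Apr 26, skipping weekends and the listed holiday on Apr 13) reaches Wednesday, 2023/04/26.
Adding 90 calendar days to 2023/04/26 gives 2023/07/25, which is the date payment becomes effective.

2023/07/25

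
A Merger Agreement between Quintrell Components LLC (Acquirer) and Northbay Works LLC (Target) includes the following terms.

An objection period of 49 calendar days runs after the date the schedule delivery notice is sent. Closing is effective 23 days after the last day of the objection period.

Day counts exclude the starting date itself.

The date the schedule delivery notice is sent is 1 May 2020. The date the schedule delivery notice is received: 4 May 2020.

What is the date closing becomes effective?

The last day of the objection period: 1 May 2020 + 49 days = 19 June 2020.
The date closing becomes effective: 23 calendar days after 19 June 2020 is 12 July 2020.

12 July 2020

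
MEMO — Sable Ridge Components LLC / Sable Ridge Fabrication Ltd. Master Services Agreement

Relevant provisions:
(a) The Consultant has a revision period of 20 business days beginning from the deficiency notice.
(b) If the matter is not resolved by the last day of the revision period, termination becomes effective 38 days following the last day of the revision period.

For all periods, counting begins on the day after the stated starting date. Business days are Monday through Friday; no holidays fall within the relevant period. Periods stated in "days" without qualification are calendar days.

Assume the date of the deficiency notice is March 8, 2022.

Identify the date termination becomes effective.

From Tuesday, March 8, 2022, 20 business days (Mar 9, Mar 10, Mar 11, Mar 14, …, Apr 1, Apr 4, Apr 5, skipping weekends) brings us to Tuesday, April 5, 2022, which is the last day of the revision period.
Adding 38 calendar days to April 5, 2022 gives May 13, 2022, which is the date termination becomes effective.

May 13, 2022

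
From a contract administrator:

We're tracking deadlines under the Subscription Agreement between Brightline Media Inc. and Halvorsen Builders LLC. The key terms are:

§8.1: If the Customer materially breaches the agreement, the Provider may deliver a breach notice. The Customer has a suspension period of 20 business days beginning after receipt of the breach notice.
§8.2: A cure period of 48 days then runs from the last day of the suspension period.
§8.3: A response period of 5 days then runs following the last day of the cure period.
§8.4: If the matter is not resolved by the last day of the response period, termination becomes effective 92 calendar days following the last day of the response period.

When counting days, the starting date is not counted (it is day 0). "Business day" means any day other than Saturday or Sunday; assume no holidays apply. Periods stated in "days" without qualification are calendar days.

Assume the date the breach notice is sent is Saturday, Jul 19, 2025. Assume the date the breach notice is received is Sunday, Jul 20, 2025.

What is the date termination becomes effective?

The last day of the suspension period: 20 business days after Sunday, Jul 20, 2025, skipping weekends — Jul 21, Jul 22, Jul 23, Jul 24, …, Aug 13, Aug 14, Aug 15 — lands on Friday, Aug 15, 2025.
The last day of the cure period: 48 calendar days after Aug 15, 2025 is Oct 2, 2025.
Adding 5 calendar days to Oct 2, 2025 gives Oct 7, 2025, which is the last day of the response period.
The date termination becomes effective: Oct 7, 2025 + 92 days = Jan 7, 2026.

Jan 7, 2026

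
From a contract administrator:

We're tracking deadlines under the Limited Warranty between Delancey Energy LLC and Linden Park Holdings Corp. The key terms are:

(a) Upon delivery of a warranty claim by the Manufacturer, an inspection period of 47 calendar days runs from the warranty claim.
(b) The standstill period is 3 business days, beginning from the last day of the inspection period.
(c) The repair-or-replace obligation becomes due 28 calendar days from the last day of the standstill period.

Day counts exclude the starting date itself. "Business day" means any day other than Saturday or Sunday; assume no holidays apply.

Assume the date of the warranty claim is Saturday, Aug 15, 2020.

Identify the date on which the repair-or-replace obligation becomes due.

The last day of the inspection period: 47 calendar days after Aug 15, 2020 is Oct 1, 2020.
The last day of the standstill period: counting 3 business days from Thursday, Oct 1, 2020 (Oct 2, Oct 5, Oct 6, skipping weekends) reaches Tuesday, Oct 6, 2020.
The date on which the repair-or-replace obligation becomes due: 28 calendar days after Oct 6, 2020 is Nov 3, 2020.

Nov 3, 2020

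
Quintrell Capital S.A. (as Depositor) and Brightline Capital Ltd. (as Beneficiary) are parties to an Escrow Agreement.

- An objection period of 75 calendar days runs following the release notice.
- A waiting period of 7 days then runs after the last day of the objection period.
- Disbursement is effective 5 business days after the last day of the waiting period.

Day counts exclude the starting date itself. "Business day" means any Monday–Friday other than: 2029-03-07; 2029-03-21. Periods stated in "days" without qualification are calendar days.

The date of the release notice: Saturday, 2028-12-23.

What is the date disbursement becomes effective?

2029-03-23

The last day of the objection period: 2028-12-23 + 75 days = 2029-03-08.
The last day of the waiting period: 2029-03-08 + 7 days = 2029-03-15.
From Thursday, 2029-03-15, 5 business days (Mar 16, Mar 19, Mar 20, Mar 22, Mar 23, skipping weekends and the listed holiday on Mar 21) brings us to Friday, 2029-03-23, which is the date disbursement becomes effective.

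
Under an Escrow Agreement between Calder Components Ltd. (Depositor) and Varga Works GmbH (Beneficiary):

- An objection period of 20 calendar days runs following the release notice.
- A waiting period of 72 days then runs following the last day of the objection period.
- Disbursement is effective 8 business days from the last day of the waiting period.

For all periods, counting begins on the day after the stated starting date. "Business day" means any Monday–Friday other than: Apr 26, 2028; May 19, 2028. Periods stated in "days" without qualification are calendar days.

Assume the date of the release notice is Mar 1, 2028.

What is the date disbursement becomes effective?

The last day of the objection period: Mar 1, 2028 + 20 days = Mar 21, 2028.
The last day of the waiting period: 72 calendar days after Mar 21, 2028 is Jun 1, 2028.
The date disbursement becomes effective: 8 business days after Thursday, Jun 1, 2028, skipping weekends — Jun 2, Jun 5, Jun 6, Jun 7, Jun 8, Jun 9, Jun 12, Jun 13 — lands on Tuesday, Jun 13, 2028.

Jun 13, 2028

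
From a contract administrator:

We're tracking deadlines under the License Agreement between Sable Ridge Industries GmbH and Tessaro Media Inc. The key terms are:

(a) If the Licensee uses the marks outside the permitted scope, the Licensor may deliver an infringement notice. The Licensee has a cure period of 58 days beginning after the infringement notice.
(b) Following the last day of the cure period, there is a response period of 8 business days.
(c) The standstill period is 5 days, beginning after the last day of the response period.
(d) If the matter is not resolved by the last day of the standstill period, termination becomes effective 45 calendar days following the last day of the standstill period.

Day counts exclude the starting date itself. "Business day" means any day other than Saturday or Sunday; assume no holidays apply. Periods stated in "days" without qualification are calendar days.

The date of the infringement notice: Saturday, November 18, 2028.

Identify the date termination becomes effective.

The last day of the cure period: 58 calendar days after November 18, 2028 is January 15, 2029.
The last day of the response period: counting 8 business days from Monday, January 15, 2029 (Jan 16, Jan 17, Jan 18, Jan 19, Jan 22, Jan 23, Jan 24, Jan 25, skipping weekends) reaches Thursday, January 25, 2029.
The last day of the standstill period: January 25, 2029 + 5 days = January 30, 2029.
Adding 45 calendar days to January 30, 2029 gives March 16, 2029, which is the date termination becomes effective.

March 16, 2029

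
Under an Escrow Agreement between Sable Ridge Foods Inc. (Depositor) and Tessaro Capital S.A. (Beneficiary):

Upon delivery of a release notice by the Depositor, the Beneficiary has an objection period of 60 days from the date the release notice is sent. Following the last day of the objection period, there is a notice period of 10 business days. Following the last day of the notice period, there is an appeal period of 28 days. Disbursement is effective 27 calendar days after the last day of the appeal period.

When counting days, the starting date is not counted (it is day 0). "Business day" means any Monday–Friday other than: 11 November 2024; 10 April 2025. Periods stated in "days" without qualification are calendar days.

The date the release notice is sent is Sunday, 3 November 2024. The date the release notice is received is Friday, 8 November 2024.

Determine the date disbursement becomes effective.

The last day of the objection period: 60 calendar days after 3 November 2024 is 2 January 2025.
The last day of the notice period: 10 business days after Thursday, 2 January 2025, skipping weekends — Jan 3, Jan 6, Jan 7, Jan 8, Jan 9, Jan 10, Jan 13, Jan 14, Jan 15, Jan 16 — lands on Thursday, 16 January 2025.
Adding 28 calendar days to 16 January 2025 gives 13 February 2025, which is the last day of the appeal period.
The date disbursement becomes effective: 27 calendar days after 13 February 2025 is 12 March 2025.

12 March 2025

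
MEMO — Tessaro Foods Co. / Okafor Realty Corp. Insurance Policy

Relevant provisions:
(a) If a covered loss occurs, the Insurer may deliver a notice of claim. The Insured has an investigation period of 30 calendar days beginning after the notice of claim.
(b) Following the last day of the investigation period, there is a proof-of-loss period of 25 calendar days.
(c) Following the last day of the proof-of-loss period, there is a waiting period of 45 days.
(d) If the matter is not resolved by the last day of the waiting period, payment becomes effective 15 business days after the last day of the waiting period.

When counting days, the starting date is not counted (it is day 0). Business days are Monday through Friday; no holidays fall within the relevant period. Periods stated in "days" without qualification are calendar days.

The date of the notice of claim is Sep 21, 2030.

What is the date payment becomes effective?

Jan 20, 2031

Adding 30 calendar days to Sep 21, 2030 gives Oct 21, 2030, which is the last day of the investigation period.
The last day of the proof-of-loss period: 25 calendar days after Oct 21, 2030 is Nov 15, 2030.
The last day of the waiting period: Nov 15, 2030 + 45 days = Dec 30, 2030.
The date payment becomes effective: 15 business days after Monday, Dec 30, 2030, skipping weekends — Dec 31, Jan 1, Jan 2, Jan 3, …, Jan 16, Jan 17, Jan 20 — lands on Monday, Jan 20, 2031.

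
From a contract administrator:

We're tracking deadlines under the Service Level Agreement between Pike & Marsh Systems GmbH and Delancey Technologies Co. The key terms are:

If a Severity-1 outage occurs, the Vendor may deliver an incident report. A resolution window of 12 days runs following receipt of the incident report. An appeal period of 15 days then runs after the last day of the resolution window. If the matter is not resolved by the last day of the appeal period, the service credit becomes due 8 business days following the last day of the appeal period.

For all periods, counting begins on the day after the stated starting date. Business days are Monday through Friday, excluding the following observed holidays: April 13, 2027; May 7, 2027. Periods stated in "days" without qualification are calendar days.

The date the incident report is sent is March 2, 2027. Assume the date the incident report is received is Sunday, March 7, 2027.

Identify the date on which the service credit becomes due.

April 15, 2027

The last day of the resolution window: 12 calendar days after March 7, 2027 is March 19, 2027.
The last day of the appeal period: 15 calendar days after March 19, 2027 is April 3, 2027.
The date on which the service credit becomes due: counting 8 business days from Saturday, April 3, 2027 (Apr 5, Apr 6, Apr 7, Apr 8, Apr 9, Apr 12, Apr 14, Apr 15, skipping weekends and the listed holiday on Apr 13) reaches Thursday, April 15, 2027.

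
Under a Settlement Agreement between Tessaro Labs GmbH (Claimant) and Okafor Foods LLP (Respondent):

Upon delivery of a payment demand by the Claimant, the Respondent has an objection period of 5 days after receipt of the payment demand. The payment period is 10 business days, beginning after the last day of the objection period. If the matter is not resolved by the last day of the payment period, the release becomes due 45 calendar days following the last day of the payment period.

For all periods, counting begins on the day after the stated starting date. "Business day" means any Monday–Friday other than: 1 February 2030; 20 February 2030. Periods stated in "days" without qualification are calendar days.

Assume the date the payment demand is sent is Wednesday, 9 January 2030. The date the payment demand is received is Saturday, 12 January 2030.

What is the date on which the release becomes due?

17 March 2030

The last day of the objection period: 12 January 2030 + 5 days = 17 January 2030.
The last day of the payment period: 10 business days after Thursday, 17 January 2030, skipping weekends — Jan 18, Jan 21, Jan 22, Jan 23, Jan 24, Jan 25, Jan 28, Jan 29, Jan 30, Jan 31 — lands on Thursday, 31 January 2030.
Adding 45 calendar days to 31 January 2030 gives 17 March 2030, which is the date on which the release becomes due.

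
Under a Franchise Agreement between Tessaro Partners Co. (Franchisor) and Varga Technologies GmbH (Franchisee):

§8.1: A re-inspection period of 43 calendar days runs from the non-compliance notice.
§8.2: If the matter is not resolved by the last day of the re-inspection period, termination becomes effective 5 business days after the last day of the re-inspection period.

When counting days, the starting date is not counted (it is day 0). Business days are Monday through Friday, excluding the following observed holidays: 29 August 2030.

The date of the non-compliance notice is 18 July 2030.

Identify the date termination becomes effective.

The last day of the re-inspection period: 43 calendar days after 18 July 2030 is 30 August 2030.
From Friday, 30 August 2030, 5 business days (Sep 2, Sep 3, Sep 4, Sep 5, Sep 6, skipping weekends) brings us to Friday, 6 September 2030, which is the date termination becomes effective.

6 September 2030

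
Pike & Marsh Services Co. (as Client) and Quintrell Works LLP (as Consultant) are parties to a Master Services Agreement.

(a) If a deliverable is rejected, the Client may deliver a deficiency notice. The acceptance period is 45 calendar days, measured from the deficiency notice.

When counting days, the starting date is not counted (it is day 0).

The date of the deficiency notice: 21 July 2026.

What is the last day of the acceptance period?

4 September 2026

Adding 45 calendar days to 21 July 2026 gives 4 September 2026, which is the last day of the acceptance period.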